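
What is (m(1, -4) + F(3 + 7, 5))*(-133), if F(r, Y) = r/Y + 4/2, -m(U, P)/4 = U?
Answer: 0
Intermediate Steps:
m(U, P) = -4*U
F(r, Y) = 2 + r/Y (F(r, Y) = r/Y + 4*(½) = r/Y + 2 = 2 + r/Y)
(m(1, -4) + F(3 + 7, 5))*(-133) = (-4*1 + (2 + (3 + 7)/5))*(-133) = (-4 + (2 + 10*(⅕)))*(-133) = (-4 + (2 + 2))*(-133) = (-4 + 4)*(-133) = 0*(-133) = 0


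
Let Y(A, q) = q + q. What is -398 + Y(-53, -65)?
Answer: -528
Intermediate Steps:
Y(A, q) = 2*q
-398 + Y(-53, -65) = -398 + 2*(-65) = -398 - 130 = -528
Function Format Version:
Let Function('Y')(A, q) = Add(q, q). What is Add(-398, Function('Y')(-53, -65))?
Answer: -528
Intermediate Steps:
Function('Y')(A, q) = Mul(2, q)
Add(-398, Function('Y')(-53, -65)) = Add(-398, Mul(2, -65)) = Add(-398, -130) = -528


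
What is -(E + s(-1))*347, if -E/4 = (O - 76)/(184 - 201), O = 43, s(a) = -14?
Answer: 128390/17 ≈ 7552.4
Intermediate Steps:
E = -132/17 (E = -4*(43 - 76)/(184 - 201) = -(-132)/(-17) = -(-132)*(-1)/17 = -4*33/17 = -132/17 ≈ -7.7647)
-(E + s(-1))*347 = -(-132/17 - 14)*347 = -(-370)*347/17 = -1*(-128390/17) = 128390/17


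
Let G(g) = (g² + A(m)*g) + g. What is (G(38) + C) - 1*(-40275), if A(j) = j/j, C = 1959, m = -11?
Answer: 43754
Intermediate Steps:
A(j) = 1
G(g) = g² + 2*g (G(g) = (g² + 1*g) + g = (g² + g) + g = (g + g²) + g = g² + 2*g)
(G(38) + C) - 1*(-40275) = (38*(2 + 38) + 1959) - 1*(-40275) = (38*40 + 1959) + 40275 = (1520 + 1959) + 40275 = 3479 + 40275 = 43754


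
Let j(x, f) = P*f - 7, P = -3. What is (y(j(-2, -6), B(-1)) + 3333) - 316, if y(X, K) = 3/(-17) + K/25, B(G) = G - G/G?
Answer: 1282116/425 ≈ 3016.7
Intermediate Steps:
j(x, f) = -7 - 3*f (j(x, f) = -3*f - 7 = -7 - 3*f)
B(G) = -1 + G (B(G) = G - 1*1 = G - 1 = -1 + G)
y(X, K) = -3/17 + K/25 (y(X, K) = 3*(-1/17) + K*(1/25) = -3/17 + K/25)
(y(j(-2, -6), B(-1)) + 3333) - 316 = ((-3/17 + (-1 - 1)/25) + 3333) - 316 = ((-3/17 + (1/25)*(-2)) + 3333) - 316 = ((-3/17 - 2/25) + 3333) - 316 = (-109/425 + 3333) - 316 = 1416416/425 - 316 = 1282116/425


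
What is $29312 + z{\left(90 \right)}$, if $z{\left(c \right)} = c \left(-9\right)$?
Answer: $28502$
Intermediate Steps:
$z{\left(c \right)} = - 9 c$
$29312 + z{\left(90 \right)} = 29312 - 810 = 28502$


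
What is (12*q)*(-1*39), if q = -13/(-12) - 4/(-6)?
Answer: -819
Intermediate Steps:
q = 7/4 (q = -13*(-1/12) - 4*(-⅙) = 13/12 + ⅔ = 7/4 ≈ 1.7500)
(12*q)*(-1*39) = (12*(7/4))*(-1*39) = 21*(-39) = -819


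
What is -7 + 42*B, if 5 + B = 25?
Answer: 833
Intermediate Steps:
B = 20 (B = -5 + 25 = 20)
-7 + 42*B = -7 + 42*20 = -7 + 840 = 833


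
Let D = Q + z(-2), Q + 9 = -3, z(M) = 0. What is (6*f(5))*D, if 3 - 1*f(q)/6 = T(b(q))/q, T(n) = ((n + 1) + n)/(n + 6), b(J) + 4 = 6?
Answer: -1242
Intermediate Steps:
Q = -12 (Q = -9 - 3 = -12)
b(J) = 2 (b(J) = -4 + 6 = 2)
T(n) = (1 + 2*n)/(6 + n) (T(n) = ((1 + n) + n)/(6 + n) = (1 + 2*n)/(6 + n))
f(q) = 18 - 15/(4*q) (f(q) = 18 - 6*(1 + 2*2)/(6 + 2)/q = 18 - 6*(1 + 4)/8/q = 18 - 6*(1/8)*5/q = 18 - 15/(4*q))
D = -12 (D = -12 + 0 = -12)
(6*f(5))*D = (6*(18 - 15/4/5))*(-12) = (6*(18 - 15/4*1/5))*(-12) = (6*(18 - 3/4))*(-12) = (6*(69/4))*(-12) = (207/2)*(-12) = -1242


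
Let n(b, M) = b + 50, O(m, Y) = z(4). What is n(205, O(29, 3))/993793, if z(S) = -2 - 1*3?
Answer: 255/993793 ≈ 0.00025659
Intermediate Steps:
z(S) = -5 (z(S) = -2 - 3 = -5)
O(m, Y) = -5
n(b, M) = 50 + b
n(205, O(29, 3))/993793 = (50 + 205)/993793 = 255*(1/993793) = 255/993793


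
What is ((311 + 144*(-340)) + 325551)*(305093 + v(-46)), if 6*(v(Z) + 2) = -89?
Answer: 253428602107/3 ≈ 8.4476e+10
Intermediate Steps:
v(Z) = -101/6 (v(Z) = -2 + (⅙)*(-89) = -2 - 89/6 = -101/6)
((311 + 144*(-340)) + 325551)*(305093 + v(-46)) = ((311 + 144*(-340)) + 325551)*(305093 - 101/6) = ((311 - 48960) + 325551)*(1830457/6) = (-48649 + 325551)*(1830457/6) = 276902*(1830457/6) = 253428602107/3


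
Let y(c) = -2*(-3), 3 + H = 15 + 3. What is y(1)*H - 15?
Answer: 75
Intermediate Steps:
H = 15 (H = -3 + (15 + 3) = -3 + 18 = 15)
y(c) = 6
y(1)*H - 15 = 6*15 - 15 = 90 - 15 = 75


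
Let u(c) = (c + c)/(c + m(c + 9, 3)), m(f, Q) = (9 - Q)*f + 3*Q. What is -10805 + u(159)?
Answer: -2117727/196 ≈ -10805.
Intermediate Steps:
m(f, Q) = 3*Q + f*(9 - Q) (m(f, Q) = f*(9 - Q) + 3*Q = 3*Q + f*(9 - Q))
u(c) = 2*c/(63 + 7*c) (u(c) = (c + c)/(c + (3*3 + 9*(c + 9) - 1*3*(c + 9))) = (2*c)/(c + (9 + 9*(9 + c) - 1*3*(9 + c))) = (2*c)/(c + (9 + (81 + 9*c) + (-27 - 3*c))) = (2*c)/(c + (63 + 6*c)) = (2*c)/(63 + 7*c) = 2*c/(63 + 7*c))
-10805 + u(159) = -10805 + (2/7)*159/(9 + 159) = -10805 + (2/7)*159/168 = -10805 + (2/7)*159*(1/168) = -10805 + 53/196 = -2117727/196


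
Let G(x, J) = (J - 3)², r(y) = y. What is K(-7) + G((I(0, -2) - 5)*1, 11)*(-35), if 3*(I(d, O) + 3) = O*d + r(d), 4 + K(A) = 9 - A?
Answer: -2228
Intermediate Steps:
K(A) = 5 - A (K(A) = -4 + (9 - A) = 5 - A)
I(d, O) = -3 + d/3 + O*d/3 (I(d, O) = -3 + (O*d + d)/3 = -3 + (d + O*d)/3 = -3 + (d/3 + O*d/3) = -3 + d/3 + O*d/3)
G(x, J) = (-3 + J)²
K(-7) + G((I(0, -2) - 5)*1, 11)*(-35) = (5 - 1*(-7)) + (-3 + 11)²*(-35) = (5 + 7) + 8²*(-35) = 12 + 64*(-35) = 12 - 2240 = -2228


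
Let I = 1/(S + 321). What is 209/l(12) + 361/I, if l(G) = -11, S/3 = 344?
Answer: 488414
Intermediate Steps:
S = 1032 (S = 3*344 = 1032)
I = 1/1353 (I = 1/(1032 + 321) = 1/1353 ≈ 0.00073910)
209/l(12) + 361/I = 209/(-11) + 361/(1/1353) = 209*(-1/11) + 361*1353 = -19 + 488433 = 488414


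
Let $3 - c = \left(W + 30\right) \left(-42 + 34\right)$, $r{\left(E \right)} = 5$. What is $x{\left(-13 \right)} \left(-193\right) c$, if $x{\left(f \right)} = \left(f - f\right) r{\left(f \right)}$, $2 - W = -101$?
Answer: $0$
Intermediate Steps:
$W = 103$ ($W = 2 - -101 = 2 + 101 = 103$)
$c = 1067$ ($c = 3 - \left(103 + 30\right) \left(-42 + 34\right) = 3 - 133 \left(-8\right) = 3 - -1064 = 3 + 1064 = 1067$)
$x{\left(f \right)} = 0$ ($x{\left(f \right)} = \left(f - f\right) 5 = 0 \cdot 5 = 0$)
$x{\left(-13 \right)} \left(-193\right) c = 0 \left(-193\right) 1067 = 0 \cdot 1067 = 0$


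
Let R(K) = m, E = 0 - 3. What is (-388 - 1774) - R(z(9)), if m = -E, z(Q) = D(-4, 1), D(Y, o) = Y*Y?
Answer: -2165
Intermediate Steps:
D(Y, o) = Y**2
z(Q) = 16 (z(Q) = (-4)**2 = 16)
E = -3
m = 3 (m = -1*(-3) = 3)
R(K) = 3
(-388 - 1774) - R(z(9)) = (-388 - 1774) - 1*3 = -2162 - 3 = -2165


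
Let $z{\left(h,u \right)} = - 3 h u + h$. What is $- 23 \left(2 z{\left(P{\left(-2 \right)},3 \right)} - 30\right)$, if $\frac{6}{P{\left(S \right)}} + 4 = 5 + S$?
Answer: $-1518$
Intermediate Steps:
$P{\left(S \right)} = \frac{6}{1 + S}$ ($P{\left(S \right)} = \frac{6}{-4 + \left(5 + S\right)} = \frac{6}{1 + S}$)
$z{\left(h,u \right)} = h - 3 h u$ ($z{\left(h,u \right)} = - 3 h u + h = h - 3 h u$)
$- 23 \left(2 z{\left(P{\left(-2 \right)},3 \right)} - 30\right) = - 23 \left(2 \frac{6}{1 - 2} \left(1 - 9\right) - 30\right) = - 23 \left(2 \frac{6}{-1} \left(1 - 9\right) - 30\right) = - 23 \left(2 \cdot 6 \left(-1\right) \left(-8\right) - 30\right) = - 23 \left(2 \left(\left(-6\right) \left(-8\right)\right) - 30\right) = - 23 \left(2 \cdot 48 - 30\right) = - 23 \left(96 - 30\right) = \left(-23\right) 66 = -1518$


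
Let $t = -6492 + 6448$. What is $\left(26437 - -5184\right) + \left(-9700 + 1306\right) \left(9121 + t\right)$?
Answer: $-76160717$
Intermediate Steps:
$t = -44$
$\left(26437 - -5184\right) + \left(-9700 + 1306\right) \left(9121 + t\right) = \left(26437 - -5184\right) + \left(-9700 + 1306\right) \left(9121 - 44\right) = \left(26437 + 5184\right) - 76192338 = 31621 - 76192338 = -76160717$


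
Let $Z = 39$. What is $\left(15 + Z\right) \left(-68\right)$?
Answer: $-3672$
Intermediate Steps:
$\left(15 + Z\right) \left(-68\right) = \left(15 + 39\right) \left(-68\right) = 54 \left(-68\right) = -3672$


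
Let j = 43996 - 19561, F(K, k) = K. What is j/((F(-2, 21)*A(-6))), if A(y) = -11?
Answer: 24435/22 ≈ 1110.7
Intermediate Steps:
j = 24435
j/((F(-2, 21)*A(-6))) = 24435/((-2*(-11))) = 24435/22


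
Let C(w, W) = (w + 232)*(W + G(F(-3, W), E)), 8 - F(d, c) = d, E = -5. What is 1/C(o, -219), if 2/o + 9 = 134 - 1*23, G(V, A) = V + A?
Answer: -17/840143 ≈ -2.0235e-5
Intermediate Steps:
F(d, c) = 8 - d
G(V, A) = A + V
o = 1/51 (o = 2/(-9 + (134 - 1*23)) = 2/(-9 + (134 - 23)) = 2/(-9 + 111) = 2/102 = 2*(1/102) = 1/51 ≈ 0.019608)
C(w, W) = (6 + W)*(232 + w) (C(w, W) = (w + 232)*(W + (-5 + (8 - 1*(-3)))) = (232 + w)*(W + (-5 + (8 + 3))) = (232 + w)*(W + (-5 + 11)) = (232 + w)*(W + 6) = (232 + w)*(6 + W) = (6 + W)*(232 + w))
1/C(o, -219) = 1/(1392 + 6*(1/51) + 232*(-219) - 219*1/51) = 1/(1392 + 2/17 - 50808 - 73/17) = 1/(-840143/17) = -17/840143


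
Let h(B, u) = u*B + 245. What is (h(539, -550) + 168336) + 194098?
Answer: 66229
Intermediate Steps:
h(B, u) = 245 + B*u (h(B, u) = B*u + 245 = 245 + B*u)
(h(539, -550) + 168336) + 194098 = ((245 + 539*(-550)) + 168336) + 194098 = ((245 - 296450) + 168336) + 194098 = (-296205 + 168336) + 194098 = -127869 + 194098 = 66229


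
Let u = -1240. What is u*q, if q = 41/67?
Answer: -50840/67 ≈ -758.81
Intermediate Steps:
q = 41/67 (q = 41*(1/67) = 41/67 ≈ 0.61194)
u*q = -1240*41/67 = -50840/67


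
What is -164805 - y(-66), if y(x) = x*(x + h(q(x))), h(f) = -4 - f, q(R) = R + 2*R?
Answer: -156357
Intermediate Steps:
q(R) = 3*R
y(x) = x*(-4 - 2*x) (y(x) = x*(x + (-4 - 3*x)) = x*(-4 - 2*x))
-164805 - y(-66) = -164805 - (-2)*(-66)*(2 - 66) = -164805 - (-2)*(-66)*(-64) = -164805 - 1*(-8448) = -164805 + 8448 = -156357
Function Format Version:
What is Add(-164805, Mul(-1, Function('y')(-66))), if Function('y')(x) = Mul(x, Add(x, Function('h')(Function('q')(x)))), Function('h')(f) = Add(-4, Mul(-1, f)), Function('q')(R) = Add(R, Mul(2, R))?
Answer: -156357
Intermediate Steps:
Function('q')(R) = Mul(3, R)
Function('y')(x) = Mul(x, Add(-4, Mul(-2, x))) (Function('y')(x) = Mul(x, Add(x, Add(-4, Mul(-1, Mul(3, x))))) = Mul(x, Add(x, Add(-4, Mul(-3, x)))) = Mul(x, Add(-4, Mul(-2, x))))
Add(-164805, Mul(-1, Function('y')(-66))) = Add(-164805, Mul(-1, Mul(-2, -66, Add(2, -66)))) = Add(-164805, Mul(-1, Mul(-2, -66, -64))) = Add(-164805, Mul(-1, -8448)) = Add(-164805, 8448) = -156357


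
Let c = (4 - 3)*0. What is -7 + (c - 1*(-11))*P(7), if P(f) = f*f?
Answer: 532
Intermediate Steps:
P(f) = f²
c = 0 (c = 1*0 = 0)
-7 + (c - 1*(-11))*P(7) = -7 + (0 - 1*(-11))*7² = -7 + (0 + 11)*49 = -7 + 11*49 = -7 + 539 = 532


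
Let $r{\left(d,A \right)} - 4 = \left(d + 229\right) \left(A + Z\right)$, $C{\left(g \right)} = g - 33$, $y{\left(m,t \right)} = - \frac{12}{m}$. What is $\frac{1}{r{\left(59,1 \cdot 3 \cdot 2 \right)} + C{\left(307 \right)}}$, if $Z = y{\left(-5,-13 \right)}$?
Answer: $\frac{5}{13486} \approx 0.00037075$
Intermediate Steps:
$Z = \frac{12}{5}$ ($Z = - \frac{12}{-5} = \left(-12\right) \left(- \frac{1}{5}\right) = \frac{12}{5} \approx 2.4$)
$C{\left(g \right)} = -33 + g$ ($C{\left(g \right)} = g - 33 = -33 + g$)
$r{\left(d,A \right)} = 4 + \left(229 + d\right) \left(\frac{12}{5} + A\right)$ ($r{\left(d,A \right)} = 4 + \left(d + 229\right) \left(A + \frac{12}{5}\right) = 4 + \left(229 + d\right) \left(\frac{12}{5} + A\right)$)
$\frac{1}{r{\left(59,1 \cdot 3 \cdot 2 \right)} + C{\left(307 \right)}} = \frac{1}{\left(\frac{2768}{5} + 229 \cdot 1 \cdot 3 \cdot 2 + \frac{12}{5} \cdot 59 + 1 \cdot 3 \cdot 2 \cdot 59\right) + \left(-33 + 307\right)} = \frac{1}{\left(\frac{2768}{5} + 229 \cdot 3 \cdot 2 + \frac{708}{5} + 3 \cdot 2 \cdot 59\right) + 274} = \frac{1}{\left(\frac{2768}{5} + 229 \cdot 6 + \frac{708}{5} + 6 \cdot 59\right) + 274} = \frac{1}{\left(\frac{2768}{5} + 1374 + \frac{708}{5} + 354\right) + 274} = \frac{1}{\frac{12116}{5} + 274} = \frac{1}{\frac{13486}{5}} = \frac{5}{13486}$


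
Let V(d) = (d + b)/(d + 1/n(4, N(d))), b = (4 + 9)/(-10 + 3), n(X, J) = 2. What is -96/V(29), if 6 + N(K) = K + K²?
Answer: -9912/95 ≈ -104.34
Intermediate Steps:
N(K) = -6 + K + K² (N(K) = -6 + (K + K²) = -6 + K + K²)
b = -13/7 (b = 13/(-7) = 13*(-⅐) = -13/7 ≈ -1.8571)
V(d) = (-13/7 + d)/(½ + d) (V(d) = (d - 13/7)/(d + 1/2) = (-13/7 + d)/(d + ½) = (-13/7 + d)/(½ + d))
-96/V(29) = -96*7*(1 + 2*29)/(2*(-13 + 7*29)) = -96*7*(1 + 58)/(2*(-13 + 203)) = -96/((2/7)*190/59) = -96/((2/7)*(1/59)*190) = -96/380/413 = -96*413/380 = -9912/95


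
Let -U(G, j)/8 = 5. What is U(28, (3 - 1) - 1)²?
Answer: 1600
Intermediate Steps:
U(G, j) = -40 (U(G, j) = -8*5 = -40)
U(28, (3 - 1) - 1)² = (-40)² = 1600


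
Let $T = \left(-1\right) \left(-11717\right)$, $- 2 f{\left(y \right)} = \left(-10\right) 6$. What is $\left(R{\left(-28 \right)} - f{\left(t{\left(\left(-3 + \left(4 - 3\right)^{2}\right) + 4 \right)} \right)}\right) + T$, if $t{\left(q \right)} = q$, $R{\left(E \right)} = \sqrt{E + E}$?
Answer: $11687 + 2 i \sqrt{14} \approx 11687.0 + 7.4833 i$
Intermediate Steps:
$R{\left(E \right)} = \sqrt{2} \sqrt{E}$ ($R{\left(E \right)} = \sqrt{2 E} = \sqrt{2} \sqrt{E}$)
$f{\left(y \right)} = 30$ ($f{\left(y \right)} = - \frac{\left(-10\right) 6}{2} = \left(- \frac{1}{2}\right) \left(-60\right) = 30$)
$T = 11717$
$\left(R{\left(-28 \right)} - f{\left(t{\left(\left(-3 + \left(4 - 3\right)^{2}\right) + 4 \right)} \right)}\right) + T = \left(\sqrt{2} \sqrt{-28} - 30\right) + 11717 = \left(\sqrt{2} \cdot 2 i \sqrt{7} - 30\right) + 11717 = \left(2 i \sqrt{14} - 30\right) + 11717 = \left(-30 + 2 i \sqrt{14}\right) + 11717 = 11687 + 2 i \sqrt{14}$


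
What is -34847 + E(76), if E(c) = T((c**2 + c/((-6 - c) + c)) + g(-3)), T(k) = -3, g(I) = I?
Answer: -34850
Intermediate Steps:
E(c) = -3
-34847 + E(76) = -34847 - 3 = -34850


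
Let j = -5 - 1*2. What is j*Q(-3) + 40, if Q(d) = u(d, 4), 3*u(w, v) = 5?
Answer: 85/3 ≈ 28.333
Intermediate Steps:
j = -7 (j = -5 - 2 = -7)
u(w, v) = 5/3 (u(w, v) = (1/3)*5 = 5/3)
Q(d) = 5/3
j*Q(-3) + 40 = -7*5/3 + 40 = -35/3 + 40 = 85/3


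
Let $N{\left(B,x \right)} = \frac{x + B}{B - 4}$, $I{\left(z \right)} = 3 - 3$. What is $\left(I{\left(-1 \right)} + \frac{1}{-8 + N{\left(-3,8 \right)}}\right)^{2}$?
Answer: $\frac{49}{3721} \approx 0.013168$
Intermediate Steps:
$I{\left(z \right)} = 0$ ($I{\left(z \right)} = 3 - 3 = 0$)
$N{\left(B,x \right)} = \frac{B + x}{-4 + B}$
$\left(I{\left(-1 \right)} + \frac{1}{-8 + N{\left(-3,8 \right)}}\right)^{2} = \left(0 + \frac{1}{-8 + \frac{-3 + 8}{-4 - 3}}\right)^{2} = \left(0 + \frac{1}{-8 + \frac{1}{-7} \cdot 5}\right)^{2} = \left(0 + \frac{1}{-8 - \frac{5}{7}}\right)^{2} = \left(0 + \frac{1}{- \frac{61}{7}}\right)^{2} = \left(0 - \frac{7}{61}\right)^{2} = \left(- \frac{7}{61}\right)^{2} = \frac{49}{3721}$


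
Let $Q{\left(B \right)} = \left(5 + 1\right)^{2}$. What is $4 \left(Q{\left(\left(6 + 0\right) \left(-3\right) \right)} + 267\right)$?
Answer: $1212$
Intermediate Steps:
$Q{\left(B \right)} = 36$ ($Q{\left(B \right)} = 6^{2} = 36$)
$4 \left(Q{\left(\left(6 + 0\right) \left(-3\right) \right)} + 267\right) = 4 \left(36 + 267\right) = 4 \cdot 303 = 1212$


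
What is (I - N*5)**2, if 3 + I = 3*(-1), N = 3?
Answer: 441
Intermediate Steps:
I = -6 (I = -3 + 3*(-1) = -3 - 3 = -6)
(I - N*5)**2 = (-6 - 1*3*5)**2 = (-6 - 3*5)**2 = (-6 - 15)**2 = (-21)**2 = 441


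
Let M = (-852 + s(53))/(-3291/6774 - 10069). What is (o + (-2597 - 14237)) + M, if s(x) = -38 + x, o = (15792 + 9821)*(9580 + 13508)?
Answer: 13445149410012836/22736899 ≈ 5.9134e+8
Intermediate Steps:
o = 591352944 (o = 25613*23088 = 591352944)
M = 1889946/22736899 (M = (-852 + (-38 + 53))/(-3291/6774 - 10069) = (-852 + 15)/(-3291*1/6774 - 10069) = -837/(-1097/2258 - 10069) = -837/(-22736899/2258) = -837*(-2258/22736899) = 1889946/22736899 ≈ 0.083122)
(o + (-2597 - 14237)) + M = (591352944 + (-2597 - 14237)) + 1889946/22736899 = (591352944 - 16834) + 1889946/22736899 = 591336110 + 1889946/22736899 = 13445149410012836/22736899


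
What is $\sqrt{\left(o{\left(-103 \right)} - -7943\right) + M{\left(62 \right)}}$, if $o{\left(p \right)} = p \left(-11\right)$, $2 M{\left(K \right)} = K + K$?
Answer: $\sqrt{9138} \approx 95.593$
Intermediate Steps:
$M{\left(K \right)} = K$ ($M{\left(K \right)} = \frac{K + K}{2} = \frac{2 K}{2} = K$)
$o{\left(p \right)} = - 11 p$
$\sqrt{\left(o{\left(-103 \right)} - -7943\right) + M{\left(62 \right)}} = \sqrt{\left(\left(-11\right) \left(-103\right) - -7943\right) + 62} = \sqrt{\left(1133 + 7943\right) + 62} = \sqrt{9076 + 62} = \sqrt{9138}$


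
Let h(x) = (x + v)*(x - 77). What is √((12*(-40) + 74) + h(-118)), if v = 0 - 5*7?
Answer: √29429 ≈ 171.55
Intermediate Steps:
v = -35 (v = 0 - 35 = -35)
h(x) = (-77 + x)*(-35 + x) (h(x) = (x - 35)*(x - 77) = (-35 + x)*(-77 + x) = (-77 + x)*(-35 + x))
√((12*(-40) + 74) + h(-118)) = √((12*(-40) + 74) + (2695 + (-118)² - 112*(-118))) = √((-480 + 74) + (2695 + 13924 + 13216)) = √(-406 + 29835) = √29429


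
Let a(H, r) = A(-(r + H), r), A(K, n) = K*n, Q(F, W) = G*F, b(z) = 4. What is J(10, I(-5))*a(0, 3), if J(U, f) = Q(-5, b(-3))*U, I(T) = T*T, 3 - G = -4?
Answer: 3150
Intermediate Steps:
G = 7 (G = 3 - 1*(-4) = 3 + 4 = 7)
Q(F, W) = 7*F
I(T) = T**2
J(U, f) = -35*U (J(U, f) = (7*(-5))*U = -35*U)
a(H, r) = r*(-H - r) (a(H, r) = (-(r + H))*r = (-(H + r))*r = (-H - r)*r = r*(-H - r))
J(10, I(-5))*a(0, 3) = (-35*10)*(-1*3*(0 + 3)) = -(-350)*3*3 = -350*(-9) = 3150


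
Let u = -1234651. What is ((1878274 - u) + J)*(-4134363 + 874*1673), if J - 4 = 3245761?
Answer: -16991443429090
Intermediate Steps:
J = 3245765 (J = 4 + 3245761 = 3245765)
((1878274 - u) + J)*(-4134363 + 874*1673) = ((1878274 - 1*(-1234651)) + 3245765)*(-4134363 + 874*1673) = ((1878274 + 1234651) + 3245765)*(-4134363 + 1462202) = (3112925 + 3245765)*(-2672161) = 6358690*(-2672161) = -16991443429090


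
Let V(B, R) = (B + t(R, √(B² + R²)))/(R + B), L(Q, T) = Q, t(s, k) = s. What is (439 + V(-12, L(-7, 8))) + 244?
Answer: 684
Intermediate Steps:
V(B, R) = 1 (V(B, R) = (B + R)/(R + B) = (B + R)/(B + R) = 1)
(439 + V(-12, L(-7, 8))) + 244 = (439 + 1) + 244 = 440 + 244 = 684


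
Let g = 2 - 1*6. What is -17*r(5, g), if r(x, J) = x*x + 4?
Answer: -493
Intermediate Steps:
g = -4 (g = 2 - 6 = -4)
r(x, J) = 4 + x² (r(x, J) = x² + 4 = 4 + x²)
-17*r(5, g) = -17*(4 + 5²) = -17*(4 + 25) = -17*29 = -493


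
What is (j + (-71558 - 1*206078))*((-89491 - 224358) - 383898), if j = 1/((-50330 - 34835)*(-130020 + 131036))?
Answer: 16762107259082280627/86527640 ≈ 1.9372e+11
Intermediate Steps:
j = -1/86527640 (j = 1/(-85165*1016) = 1/(-86527640) = -1/86527640 ≈ -1.1557e-8)
(j + (-71558 - 1*206078))*((-89491 - 224358) - 383898) = (-1/86527640 + (-71558 - 1*206078))*((-89491 - 224358) - 383898) = (-1/86527640 + (-71558 - 206078))*(-313849 - 383898) = (-1/86527640 - 277636)*(-697747) = -24023187859041/86527640*(-697747) = 16762107259082280627/86527640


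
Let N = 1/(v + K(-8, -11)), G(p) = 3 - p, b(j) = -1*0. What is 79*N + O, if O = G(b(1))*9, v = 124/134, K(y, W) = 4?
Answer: 14203/330 ≈ 43.039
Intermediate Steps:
b(j) = 0
v = 62/67 (v = 124*(1/134) = 62/67 ≈ 0.92537)
N = 67/330 (N = 1/(62/67 + 4) = 1/(330/67) = 67/330 ≈ 0.20303)
O = 27 (O = (3 - 1*0)*9 = (3 + 0)*9 = 3*9 = 27)
79*N + O = 79*(67/330) + 27 = 5293/330 + 27 = 14203/330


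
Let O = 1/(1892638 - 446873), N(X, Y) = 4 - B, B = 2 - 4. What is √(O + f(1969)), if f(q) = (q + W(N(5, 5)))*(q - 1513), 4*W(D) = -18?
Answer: √1872458881513223465/1445765 ≈ 946.47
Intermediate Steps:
B = -2
N(X, Y) = 6 (N(X, Y) = 4 - 1*(-2) = 4 + 2 = 6)
W(D) = -9/2 (W(D) = (¼)*(-18) = -9/2)
f(q) = (-1513 + q)*(-9/2 + q) (f(q) = (q - 9/2)*(q - 1513) = (-9/2 + q)*(-1513 + q) = (-1513 + q)*(-9/2 + q))
O = 1/1445765 ≈ 6.9168e-7
√(O + f(1969)) = √(1/1445765 + (13617/2 + 1969² - 3035/2*1969)) = √(1/1445765 + (13617/2 + 3876961 - 5975915/2)) = √(1/1445765 + 895812) = √(1295133636181/1445765) = √1872458881513223465/1445765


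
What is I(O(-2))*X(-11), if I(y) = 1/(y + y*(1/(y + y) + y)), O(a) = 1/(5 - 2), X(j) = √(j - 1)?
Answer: 36*I*√3/17 ≈ 3.6679*I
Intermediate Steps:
X(j) = √(-1 + j)
O(a) = ⅓ (O(a) = 1/3 = ⅓)
I(y) = 1/(y + y*(y + 1/(2*y))) (I(y) = 1/(y + y*(1/(2*y) + y)) = 1/(y + y*(y + 1/(2*y))))
I(O(-2))*X(-11) = (2/(1 + 2*(⅓) + 2*(⅓)²))*√(-1 - 11) = (2/(1 + ⅔ + 2*(⅑)))*√(-12) = (2/(1 + ⅔ + 2/9))*(2*I*√3) = (2/(17/9))*(2*I*√3) = (2*(9/17))*(2*I*√3) = 18*(2*I*√3)/17 = 36*I*√3/17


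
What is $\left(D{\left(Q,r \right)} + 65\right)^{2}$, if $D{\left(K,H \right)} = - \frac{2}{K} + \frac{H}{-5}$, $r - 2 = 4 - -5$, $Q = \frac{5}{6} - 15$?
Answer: $\frac{1144900}{289} \approx 3961.6$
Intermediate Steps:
$Q = - \frac{85}{6}$ ($Q = 5 \cdot \frac{1}{6} - 15 = \frac{5}{6} - 15 = - \frac{85}{6} \approx -14.167$)
$r = 11$ ($r = 2 + \left(4 - -5\right) = 2 + \left(4 + 5\right) = 2 + 9 = 11$)
$D{\left(K,H \right)} = - \frac{2}{K} - \frac{H}{5}$ ($D{\left(K,H \right)} = - \frac{2}{K} + H \left(- \frac{1}{5}\right) = - \frac{2}{K} - \frac{H}{5}$)
$\left(D{\left(Q,r \right)} + 65\right)^{2} = \left(\left(- \frac{2}{- \frac{85}{6}} - \frac{11}{5}\right) + 65\right)^{2} = \left(\left(\left(-2\right) \left(- \frac{6}{85}\right) - \frac{11}{5}\right) + 65\right)^{2} = \left(\left(\frac{12}{85} - \frac{11}{5}\right) + 65\right)^{2} = \left(- \frac{35}{17} + 65\right)^{2} = \left(\frac{1070}{17}\right)^{2} = \frac{1144900}{289}$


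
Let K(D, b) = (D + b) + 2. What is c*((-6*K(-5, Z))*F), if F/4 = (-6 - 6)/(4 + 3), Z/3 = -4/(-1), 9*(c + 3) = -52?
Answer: -22752/7 ≈ -3250.3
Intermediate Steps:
c = -79/9 (c = -3 + (⅑)*(-52) = -3 - 52/9 = -79/9 ≈ -8.7778)
Z = 12 (Z = 3*(-4/(-1)) = 3*(-4*(-1)) = 3*4 = 12)
F = -48/7 (F = 4*((-6 - 6)/(4 + 3)) = 4*(-12/7) = -48/7 ≈ -6.8571)
K(D, b) = 2 + D + b
c*((-6*K(-5, Z))*F) = -79*(-6*(2 - 5 + 12))*(-48)/(9*7) = -79*(-6*9)*(-48)/(9*7) = -(-474)*(-48)/7 = -79/9*2592/7 = -22752/7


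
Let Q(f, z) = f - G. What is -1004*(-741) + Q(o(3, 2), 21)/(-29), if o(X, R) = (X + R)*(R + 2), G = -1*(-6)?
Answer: 21574942/29 ≈ 7.4396e+5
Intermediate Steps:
G = 6
o(X, R) = (2 + R)*(R + X) (o(X, R) = (R + X)*(2 + R) = (2 + R)*(R + X))
Q(f, z) = -6 + f (Q(f, z) = f - 1*6 = f - 6 = -6 + f)
-1004*(-741) + Q(o(3, 2), 21)/(-29) = -1004*(-741) + (-6 + (2² + 2*2 + 2*3 + 2*3))/(-29) = 743964 + (-6 + (4 + 4 + 6 + 6))*(-1/29) = 743964 + (-6 + 20)*(-1/29) = 743964 + 14*(-1/29) = 743964 - 14/29 = 21574942/29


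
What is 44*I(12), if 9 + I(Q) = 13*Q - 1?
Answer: 6424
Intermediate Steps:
I(Q) = -10 + 13*Q (I(Q) = -9 + (13*Q - 1) = -9 + (-1 + 13*Q) = -10 + 13*Q)
44*I(12) = 44*(-10 + 13*12) = 44*(-10 + 156) = 44*146 = 6424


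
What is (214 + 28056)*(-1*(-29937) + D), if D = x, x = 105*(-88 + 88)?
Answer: 846318990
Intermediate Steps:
x = 0 (x = 105*0 = 0)
D = 0
(214 + 28056)*(-1*(-29937) + D) = (214 + 28056)*(-1*(-29937) + 0) = 28270*(29937 + 0) = 28270*29937 = 846318990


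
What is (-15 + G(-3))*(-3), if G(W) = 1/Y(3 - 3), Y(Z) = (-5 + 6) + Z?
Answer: 42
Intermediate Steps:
Y(Z) = 1 + Z
G(W) = 1 (G(W) = 1/(1 + (3 - 3)) = 1/(1 + 0) = 1/1 = 1)
(-15 + G(-3))*(-3) = (-15 + 1)*(-3) = -14*(-3) = 42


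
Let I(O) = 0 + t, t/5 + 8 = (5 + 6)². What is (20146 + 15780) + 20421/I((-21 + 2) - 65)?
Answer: 20318611/565 ≈ 35962.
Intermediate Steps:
t = 565 (t = -40 + 5*(5 + 6)² = -40 + 5*11² = -40 + 5*121 = -40 + 605 = 565)
I(O) = 565 (I(O) = 0 + 565 = 565)
(20146 + 15780) + 20421/I((-21 + 2) - 65) = (20146 + 15780) + 20421/565 = 35926 + 20421*(1/565) = 35926 + 20421/565 = 20318611/565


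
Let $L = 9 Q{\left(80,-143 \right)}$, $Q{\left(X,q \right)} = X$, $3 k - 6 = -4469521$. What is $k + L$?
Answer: $- \frac{4467355}{3} \approx -1.4891 \cdot 10^{6}$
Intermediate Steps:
$k = - \frac{4469515}{3}$ ($k = 2 + \frac{1}{3} \left(-4469521\right) = 2 - \frac{4469521}{3} = - \frac{4469515}{3} \approx -1.4898 \cdot 10^{6}$)
$L = 720$ ($L = 9 \cdot 80 = 720$)
$k + L = - \frac{4469515}{3} + 720 = - \frac{4467355}{3}$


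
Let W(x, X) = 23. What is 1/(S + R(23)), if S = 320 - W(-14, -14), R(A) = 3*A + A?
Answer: 1/389 ≈ 0.0025707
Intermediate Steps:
R(A) = 4*A
S = 297 (S = 320 - 1*23 = 320 - 23 = 297)
1/(S + R(23)) = 1/(297 + 4*23) = 1/(297 + 92) = 1/389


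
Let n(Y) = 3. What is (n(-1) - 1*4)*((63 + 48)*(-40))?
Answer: 4440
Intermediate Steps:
(n(-1) - 1*4)*((63 + 48)*(-40)) = (3 - 1*4)*((63 + 48)*(-40)) = (3 - 4)*(111*(-40)) = -1*(-4440) = 4440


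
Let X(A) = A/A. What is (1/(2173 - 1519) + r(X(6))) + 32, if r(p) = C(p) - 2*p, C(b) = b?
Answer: 20275/654 ≈ 31.002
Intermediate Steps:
X(A) = 1
r(p) = -p (r(p) = p - 2*p = -p)
(1/(2173 - 1519) + r(X(6))) + 32 = (1/(2173 - 1519) - 1*1) + 32 = (1/654 - 1) + 32 = -653/654 + 32 = 20275/654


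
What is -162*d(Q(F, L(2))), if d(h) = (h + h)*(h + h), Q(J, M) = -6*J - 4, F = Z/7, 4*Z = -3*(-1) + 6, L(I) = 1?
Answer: -1116018/49 ≈ -22776.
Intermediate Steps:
Z = 9/4 (Z = (-3*(-1) + 6)/4 = (3 + 6)/4 = (¼)*9 = 9/4 ≈ 2.2500)
F = 9/28 (F = (9/4)/7 = (9/4)*(⅐) = 9/28 ≈ 0.32143)
Q(J, M) = -4 - 6*J
d(h) = 4*h² (d(h) = (2*h)*(2*h) = 4*h²)
-162*d(Q(F, L(2))) = -648*(-4 - 6*9/28)² = -648*(-4 - 27/14)² = -648*(-83/14)² = -648*6889/196 = -162*6889/49 = -1116018/49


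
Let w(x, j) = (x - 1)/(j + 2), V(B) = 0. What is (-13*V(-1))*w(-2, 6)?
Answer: 0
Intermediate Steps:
w(x, j) = (-1 + x)/(2 + j)
(-13*V(-1))*w(-2, 6) = (-13*0)*((-1 - 2)/(2 + 6)) = 0*(-3/8) = 0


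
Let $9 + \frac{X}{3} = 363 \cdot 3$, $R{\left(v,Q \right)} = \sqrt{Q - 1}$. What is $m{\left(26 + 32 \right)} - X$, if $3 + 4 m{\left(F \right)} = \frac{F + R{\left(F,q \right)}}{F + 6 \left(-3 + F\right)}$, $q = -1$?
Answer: $- \frac{2514793}{776} + \frac{i \sqrt{2}}{1552} \approx -3240.7 + 0.00091122 i$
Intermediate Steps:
$R{\left(v,Q \right)} = \sqrt{-1 + Q}$
$X = 3240$ ($X = -27 + 3 \cdot 363 \cdot 3 = -27 + 3 \cdot 1089 = -27 + 3267 = 3240$)
$m{\left(F \right)} = - \frac{3}{4} + \frac{F + i \sqrt{2}}{4 \left(-18 + 7 F\right)}$ ($m{\left(F \right)} = - \frac{3}{4} + \frac{\left(F + \sqrt{-1 - 1}\right) \frac{1}{F + 6 \left(-3 + F\right)}}{4} = - \frac{3}{4} + \frac{\left(F + \sqrt{-2}\right) \frac{1}{F + \left(-18 + 6 F\right)}}{4} = - \frac{3}{4} + \frac{\left(F + i \sqrt{2}\right) \frac{1}{-18 + 7 F}}{4} = - \frac{3}{4} + \frac{\frac{1}{-18 + 7 F} \left(F + i \sqrt{2}\right)}{4} = - \frac{3}{4} + \frac{F + i \sqrt{2}}{4 \left(-18 + 7 F\right)}$)
$m{\left(26 + 32 \right)} - X = \frac{54 - 20 \left(26 + 32\right) + i \sqrt{2}}{4 \left(-18 + 7 \left(26 + 32\right)\right)} - 3240 = \frac{54 - 1160 + i \sqrt{2}}{4 \left(-18 + 7 \cdot 58\right)} - 3240 = \frac{54 - 1160 + i \sqrt{2}}{4 \left(-18 + 406\right)} - 3240 = \frac{-1106 + i \sqrt{2}}{4 \cdot 388} - 3240 = \frac{1}{4} \cdot \frac{1}{388} \left(-1106 + i \sqrt{2}\right) - 3240 = \left(- \frac{553}{776} + \frac{i \sqrt{2}}{1552}\right) - 3240 = - \frac{2514793}{776} + \frac{i \sqrt{2}}{1552}$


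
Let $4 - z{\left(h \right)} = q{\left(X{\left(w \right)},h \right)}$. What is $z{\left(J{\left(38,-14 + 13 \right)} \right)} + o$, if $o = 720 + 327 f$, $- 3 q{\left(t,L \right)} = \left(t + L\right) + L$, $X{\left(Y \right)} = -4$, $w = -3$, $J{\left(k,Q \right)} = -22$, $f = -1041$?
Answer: $-339699$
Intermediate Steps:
$q{\left(t,L \right)} = - \frac{2 L}{3} - \frac{t}{3}$ ($q{\left(t,L \right)} = - \frac{\left(t + L\right) + L}{3} = - \frac{\left(L + t\right) + L}{3} = - \frac{t + 2 L}{3} = - \frac{2 L}{3} - \frac{t}{3}$)
$o = -339687$ ($o = 720 + 327 \left(-1041\right) = 720 - 340407 = -339687$)
$z{\left(h \right)} = \frac{8}{3} + \frac{2 h}{3}$ ($z{\left(h \right)} = 4 - \left(- \frac{2 h}{3} - - \frac{4}{3}\right) = 4 - \left(- \frac{2 h}{3} + \frac{4}{3}\right) = 4 - \left(\frac{4}{3} - \frac{2 h}{3}\right) = 4 + \left(- \frac{4}{3} + \frac{2 h}{3}\right) = \frac{8}{3} + \frac{2 h}{3}$)
$z{\left(J{\left(38,-14 + 13 \right)} \right)} + o = \left(\frac{8}{3} + \frac{2}{3} \left(-22\right)\right) - 339687 = \left(\frac{8}{3} - \frac{44}{3}\right) - 339687 = -12 - 339687 = -339699$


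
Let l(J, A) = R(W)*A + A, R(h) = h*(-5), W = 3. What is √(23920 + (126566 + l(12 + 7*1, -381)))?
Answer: 14*√795 ≈ 394.74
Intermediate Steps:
R(h) = -5*h
l(J, A) = -14*A (l(J, A) = (-5*3)*A + A = -15*A + A = -14*A)
√(23920 + (126566 + l(12 + 7*1, -381))) = √(23920 + (126566 - 14*(-381))) = √(23920 + (126566 + 5334)) = √(23920 + 131900) = √155820 = 14*√795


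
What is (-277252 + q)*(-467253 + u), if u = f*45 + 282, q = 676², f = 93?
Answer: -83173751064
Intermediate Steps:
q = 456976
u = 4467 (u = 93*45 + 282 = 4185 + 282 = 4467)
(-277252 + q)*(-467253 + u) = (-277252 + 456976)*(-467253 + 4467) = 179724*(-462786) = -83173751064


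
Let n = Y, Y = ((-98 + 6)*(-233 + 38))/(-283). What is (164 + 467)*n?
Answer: -11320140/283 ≈ -40001.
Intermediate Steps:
Y = -17940/283 (Y = -92*(-195)*(-1/283) = 17940*(-1/283) = -17940/283 ≈ -63.392)
n = -17940/283 ≈ -63.392
(164 + 467)*n = (164 + 467)*(-17940/283) = 631*(-17940/283) = -11320140/283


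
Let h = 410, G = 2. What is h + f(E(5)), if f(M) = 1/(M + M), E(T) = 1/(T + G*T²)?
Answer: 875/2 ≈ 437.50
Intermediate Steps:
E(T) = 1/(T + 2*T²)
f(M) = 1/(2*M)
h + f(E(5)) = 410 + 1/(2*((1/(5*(1 + 2*5))))) = 410 + 1/(2*((1/(5*(1 + 10))))) = 410 + 1/(2*(((⅕)/11))) = 410 + 1/(2*(((⅕)*(1/11)))) = 410 + 1/(2*(1/55)) = 410 + (½)*55 = 410 + 55/2 = 875/2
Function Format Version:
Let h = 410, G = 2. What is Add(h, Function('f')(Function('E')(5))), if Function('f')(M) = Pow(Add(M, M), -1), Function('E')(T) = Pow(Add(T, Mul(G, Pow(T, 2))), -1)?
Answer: Rational(875, 2) ≈ 437.50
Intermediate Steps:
Function('E')(T) = Pow(Add(T, Mul(2, Pow(T, 2))), -1)
Function('f')(M) = Mul(Rational(1, 2), Pow(M, -1)) (Function('f')(M) = Pow(Mul(2, M), -1) = Mul(Rational(1, 2), Pow(M, -1)))
Add(h, Function('f')(Function('E')(5))) = Add(410, Mul(Rational(1, 2), Pow(Mul(Pow(5, -1), Pow(Add(1, Mul(2, 5)), -1)), -1))) = Add(410, Mul(Rational(1, 2), Pow(Mul(Rational(1, 5), Pow(Add(1, 10), -1)), -1))) = Add(410, Mul(Rational(1, 2), Pow(Mul(Rational(1, 5), Pow(11, -1)), -1))) = Add(410, Mul(Rational(1, 2), Pow(Mul(Rational(1, 5), Rational(1, 11)), -1))) = Add(410, Mul(Rational(1, 2), Pow(Rational(1, 55), -1))) = Add(410, Mul(Rational(1, 2), 55)) = Add(410, Rational(55, 2)) = Rational(875, 2)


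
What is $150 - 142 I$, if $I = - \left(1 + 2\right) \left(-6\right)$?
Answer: $-2406$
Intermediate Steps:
$I = 18$ ($I = - 3 \left(-6\right) = \left(-1\right) \left(-18\right) = 18$)
$150 - 142 I = 150 - 2556 = -2406$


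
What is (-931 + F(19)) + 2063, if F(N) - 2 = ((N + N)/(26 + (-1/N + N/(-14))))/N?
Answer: 7418026/6541 ≈ 1134.1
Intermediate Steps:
F(N) = 2 + 2/(26 - 1/N - N/14) (F(N) = 2 + ((N + N)/(26 + (-1/N + N/(-14))))/N = 2 + ((2*N)/(26 + (-1/N + N*(-1/14))))/N = 2 + ((2*N)/(26 + (-1/N - N/14)))/N = 2 + ((2*N)/(26 - 1/N - N/14))/N = 2 + (2*N/(26 - 1/N - N/14))/N = 2 + 2/(26 - 1/N - N/14))
(-931 + F(19)) + 2063 = (-931 + 2*(14 + 19**2 - 378*19)/(14 + 19**2 - 364*19)) + 2063 = (-931 + 2*(14 + 361 - 7182)/(14 + 361 - 6916)) + 2063 = (-931 + 2*(-6807)/(-6541)) + 2063 = (-931 + 2*(-1/6541)*(-6807)) + 2063 = (-931 + 13614/6541) + 2063 = -6076057/6541 + 2063 = 7418026/6541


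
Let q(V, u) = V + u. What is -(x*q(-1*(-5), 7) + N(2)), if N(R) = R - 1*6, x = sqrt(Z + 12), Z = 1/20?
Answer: 4 - 6*sqrt(1205)/5 ≈ -37.656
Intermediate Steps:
Z = 1/20 ≈ 0.050000
x = sqrt(1205)/10 (x = sqrt(1/20 + 12) = sqrt(241/20) = sqrt(1205)/10 ≈ 3.4713)
N(R) = -6 + R (N(R) = R - 6 = -6 + R)
-(x*q(-1*(-5), 7) + N(2)) = -((sqrt(1205)/10)*(-1*(-5) + 7) + (-6 + 2)) = -((sqrt(1205)/10)*(5 + 7) - 4) = -((sqrt(1205)/10)*12 - 4) = -(6*sqrt(1205)/5 - 4) = -(-4 + 6*sqrt(1205)/5) = 4 - 6*sqrt(1205)/5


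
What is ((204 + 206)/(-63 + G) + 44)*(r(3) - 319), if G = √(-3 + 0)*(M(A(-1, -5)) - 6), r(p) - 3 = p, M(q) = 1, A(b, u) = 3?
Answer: 626*(-110*√3 + 1181*I)/(-63*I + 5*√3) ≈ -11773.0 - 274.82*I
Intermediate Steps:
r(p) = 3 + p
G = -5*I*√3 (G = √(-3 + 0)*(1 - 6) = √(-3)*(-5) = (I*√3)*(-5) = -5*I*√3 ≈ -8.6602*I)
((204 + 206)/(-63 + G) + 44)*(r(3) - 319) = ((204 + 206)/(-63 - 5*I*√3) + 44)*((3 + 3) - 319) = (410/(-63 - 5*I*√3) + 44)*(6 - 319) = (44 + 410/(-63 - 5*I*√3))*(-313) = -13772 - 128330/(-63 - 5*I*√3)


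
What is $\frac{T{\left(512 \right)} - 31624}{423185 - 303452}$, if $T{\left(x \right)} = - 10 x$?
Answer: $- \frac{12248}{39911} \approx -0.30688$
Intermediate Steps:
$\frac{T{\left(512 \right)} - 31624}{423185 - 303452} = \frac{\left(-10\right) 512 - 31624}{423185 - 303452} = \frac{-5120 - 31624}{119733} = \left(-36744\right) \frac{1}{119733} = - \frac{12248}{39911}$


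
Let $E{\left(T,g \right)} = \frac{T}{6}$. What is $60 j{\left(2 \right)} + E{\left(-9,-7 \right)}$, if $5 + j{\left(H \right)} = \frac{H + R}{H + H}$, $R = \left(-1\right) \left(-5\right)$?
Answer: $- \frac{393}{2} \approx -196.5$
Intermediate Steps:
$R = 5$
$E{\left(T,g \right)} = \frac{T}{6}$ ($E{\left(T,g \right)} = T \frac{1}{6} = \frac{T}{6}$)
$j{\left(H \right)} = -5 + \frac{5 + H}{2 H}$ ($j{\left(H \right)} = -5 + \frac{H + 5}{H + H} = -5 + \frac{5 + H}{2 H}$)
$60 j{\left(2 \right)} + E{\left(-9,-7 \right)} = 60 \frac{5 - 18}{2 \cdot 2} + \frac{1}{6} \left(-9\right) = 60 \cdot \frac{1}{2} \cdot \frac{1}{2} \left(5 - 18\right) - \frac{3}{2} = 60 \cdot \frac{1}{2} \cdot \frac{1}{2} \left(-13\right) - \frac{3}{2} = 60 \left(- \frac{13}{4}\right) - \frac{3}{2} = -195 - \frac{3}{2} = - \frac{393}{2}$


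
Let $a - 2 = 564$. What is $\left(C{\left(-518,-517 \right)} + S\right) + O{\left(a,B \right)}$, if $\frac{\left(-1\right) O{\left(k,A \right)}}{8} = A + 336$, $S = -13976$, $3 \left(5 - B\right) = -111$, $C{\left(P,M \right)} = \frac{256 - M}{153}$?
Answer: $- \frac{2600227}{153} \approx -16995.0$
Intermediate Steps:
$C{\left(P,M \right)} = \frac{256}{153} - \frac{M}{153}$ ($C{\left(P,M \right)} = \left(256 - M\right) \frac{1}{153} = \frac{256}{153} - \frac{M}{153}$)
$B = 42$ ($B = 5 - -37 = 5 + 37 = 42$)
$a = 566$ ($a = 2 + 564 = 566$)
$O{\left(k,A \right)} = -2688 - 8 A$ ($O{\left(k,A \right)} = - 8 \left(A + 336\right) = - 8 \left(336 + A\right) = -2688 - 8 A$)
$\left(C{\left(-518,-517 \right)} + S\right) + O{\left(a,B \right)} = \left(\left(\frac{256}{153} - - \frac{517}{153}\right) - 13976\right) - 3024 = \left(\left(\frac{256}{153} + \frac{517}{153}\right) - 13976\right) - 3024 = \left(\frac{773}{153} - 13976\right) - 3024 = - \frac{2137555}{153} - 3024 = - \frac{2600227}{153}$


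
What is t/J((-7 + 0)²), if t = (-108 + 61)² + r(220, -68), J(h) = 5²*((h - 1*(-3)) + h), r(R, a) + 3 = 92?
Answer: 2298/2525 ≈ 0.91010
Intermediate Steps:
r(R, a) = 89 (r(R, a) = -3 + 92 = 89)
J(h) = 75 + 50*h (J(h) = 25*((h + 3) + h) = 25*((3 + h) + h) = 25*(3 + 2*h) = 75 + 50*h)
t = 2298 (t = (-108 + 61)² + 89 = (-47)² + 89 = 2209 + 89 = 2298)
t/J((-7 + 0)²) = 2298/(75 + 50*(-7 + 0)²) = 2298/(75 + 50*(-7)²) = 2298/(75 + 50*49) = 2298/(75 + 2450) = 2298/2525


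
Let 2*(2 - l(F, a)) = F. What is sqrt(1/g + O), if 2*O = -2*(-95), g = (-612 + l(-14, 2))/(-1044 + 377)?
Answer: 4*sqrt(242674)/201 ≈ 9.8034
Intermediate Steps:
l(F, a) = 2 - F/2
g = 603/667 (g = (-612 + (2 - 1/2*(-14)))/(-1044 + 377) = (-612 + (2 + 7))/(-667) = (-612 + 9)*(-1/667) = -603*(-1/667) = 603/667 ≈ 0.90405)
O = 95 (O = (-2*(-95))/2 = (1/2)*190 = 95)
sqrt(1/g + O) = sqrt(1/(603/667) + 95) = sqrt(667/603 + 95) = sqrt(57952/603) = 4*sqrt(242674)/201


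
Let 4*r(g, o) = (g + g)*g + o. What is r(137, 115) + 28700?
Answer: 152453/4 ≈ 38113.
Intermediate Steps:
r(g, o) = g²/2 + o/4 (r(g, o) = ((g + g)*g + o)/4 = ((2*g)*g + o)/4 = (2*g² + o)/4 = (o + 2*g²)/4 = g²/2 + o/4)
r(137, 115) + 28700 = ((½)*137² + (¼)*115) + 28700 = ((½)*18769 + 115/4) + 28700 = (18769/2 + 115/4) + 28700 = 37653/4 + 28700 = 152453/4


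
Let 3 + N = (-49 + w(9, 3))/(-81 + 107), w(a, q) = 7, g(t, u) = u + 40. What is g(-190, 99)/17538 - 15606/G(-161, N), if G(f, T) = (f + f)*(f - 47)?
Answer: -66097091/293656272 ≈ -0.22508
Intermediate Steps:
g(t, u) = 40 + u
N = -60/13 (N = -3 + (-49 + 7)/(-81 + 107) = -3 - 42/26 = -3 - 42*1/26 = -3 - 21/13 = -60/13 ≈ -4.6154)
G(f, T) = 2*f*(-47 + f) (G(f, T) = (2*f)*(-47 + f) = 2*f*(-47 + f))
g(-190, 99)/17538 - 15606/G(-161, N) = (40 + 99)/17538 - 15606*(-1/(322*(-47 - 161))) = 139*(1/17538) - 15606/(2*(-161)*(-208)) = 139/17538 - 15606/66976 = 139/17538 - 15606*1/66976 = 139/17538 - 7803/33488 = -66097091/293656272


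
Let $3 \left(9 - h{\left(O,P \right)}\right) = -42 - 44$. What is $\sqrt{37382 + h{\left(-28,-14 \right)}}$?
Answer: $\frac{7 \sqrt{6873}}{3} \approx 193.44$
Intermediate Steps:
$h{\left(O,P \right)} = \frac{113}{3}$ ($h{\left(O,P \right)} = 9 - \frac{-42 - 44}{3} = 9 - - \frac{86}{3} = 9 + \frac{86}{3} = \frac{113}{3}$)
$\sqrt{37382 + h{\left(-28,-14 \right)}} = \sqrt{37382 + \frac{113}{3}} = \sqrt{\frac{112259}{3}} = \frac{7 \sqrt{6873}}{3}$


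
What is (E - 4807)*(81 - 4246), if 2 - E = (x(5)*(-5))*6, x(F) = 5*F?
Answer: 16889075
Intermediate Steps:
E = 752 (E = 2 - (5*5)*(-5)*6 = 2 - 25*(-5)*6 = 2 - (-125)*6 = 2 - 1*(-750) = 2 + 750 = 752)
(E - 4807)*(81 - 4246) = (752 - 4807)*(81 - 4246) = -4055*(-4165) = 16889075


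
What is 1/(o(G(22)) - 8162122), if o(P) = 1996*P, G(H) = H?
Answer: -1/8118210 ≈ -1.2318e-7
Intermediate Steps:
1/(o(G(22)) - 8162122) = 1/(1996*22 - 8162122) = 1/(43912 - 8162122) = 1/(-8118210) = -1/8118210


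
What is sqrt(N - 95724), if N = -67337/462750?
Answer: I*sqrt(819925407717870)/92550 ≈ 309.39*I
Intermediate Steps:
N = -67337/462750 (N = -67337*1/462750 = -67337/462750 ≈ -0.14551)
sqrt(N - 95724) = sqrt(-67337/462750 - 95724) = sqrt(-44296348337/462750) = I*sqrt(819925407717870)/92550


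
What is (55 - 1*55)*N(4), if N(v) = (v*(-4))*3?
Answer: 0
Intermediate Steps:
N(v) = -12*v (N(v) = -4*v*3 = -12*v)
(55 - 1*55)*N(4) = (55 - 1*55)*(-12*4) = (55 - 55)*(-48) = 0*(-48) = 0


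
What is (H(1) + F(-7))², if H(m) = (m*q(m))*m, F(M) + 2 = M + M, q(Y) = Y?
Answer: 225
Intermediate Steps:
F(M) = -2 + 2*M (F(M) = -2 + (M + M) = -2 + 2*M)
H(m) = m³ (H(m) = (m*m)*m = m²*m = m³)
(H(1) + F(-7))² = (1³ + (-2 + 2*(-7)))² = (1 + (-2 - 14))² = (1 - 16)² = (-15)² = 225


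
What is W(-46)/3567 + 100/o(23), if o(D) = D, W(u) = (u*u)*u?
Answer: -1882028/82041 ≈ -22.940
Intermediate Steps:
W(u) = u**3 (W(u) = u**2*u = u**3)
W(-46)/3567 + 100/o(23) = (-46)**3/3567 + 100/23 = -97336*1/3567 + 100*(1/23) = -97336/3567 + 100/23 = -1882028/82041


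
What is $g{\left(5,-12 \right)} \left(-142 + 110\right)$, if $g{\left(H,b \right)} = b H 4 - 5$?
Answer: $7840$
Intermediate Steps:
$g{\left(H,b \right)} = -5 + 4 H b$ ($g{\left(H,b \right)} = H b 4 - 5 = 4 H b - 5 = -5 + 4 H b$)
$g{\left(5,-12 \right)} \left(-142 + 110\right) = \left(-5 + 4 \cdot 5 \left(-12\right)\right) \left(-142 + 110\right) = \left(-5 - 240\right) \left(-32\right) = \left(-245\right) \left(-32\right) = 7840$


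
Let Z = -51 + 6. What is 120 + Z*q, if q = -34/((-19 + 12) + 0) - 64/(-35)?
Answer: -1266/7 ≈ -180.86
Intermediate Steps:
q = 234/35 (q = -34/(-7 + 0) - 64*(-1/35) = -34/(-7) + 64/35 = -34*(-⅐) + 64/35 = 34/7 + 64/35 = 234/35 ≈ 6.6857)
Z = -45
120 + Z*q = 120 - 45*234/35 = 120 - 2106/7 = -1266/7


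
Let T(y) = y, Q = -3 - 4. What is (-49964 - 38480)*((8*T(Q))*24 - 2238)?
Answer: 316806408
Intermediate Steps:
Q = -7
(-49964 - 38480)*((8*T(Q))*24 - 2238) = (-49964 - 38480)*((8*(-7))*24 - 2238) = -88444*(-56*24 - 2238) = -88444*(-1344 - 2238) = -88444*(-3582) = 316806408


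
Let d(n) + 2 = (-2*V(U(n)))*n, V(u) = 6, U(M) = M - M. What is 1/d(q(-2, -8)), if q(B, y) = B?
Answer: 1/22 ≈ 0.045455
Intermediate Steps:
U(M) = 0
d(n) = -2 - 12*n (d(n) = -2 + (-2*6)*n = -2 - 12*n)
1/d(q(-2, -8)) = 1/(-2 - 12*(-2)) = 1/(-2 + 24) = 1/22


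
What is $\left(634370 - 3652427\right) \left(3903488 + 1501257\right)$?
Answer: $-16311828480465$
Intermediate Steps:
$\left(634370 - 3652427\right) \left(3903488 + 1501257\right) = \left(-3018057\right) 5404745 = -16311828480465$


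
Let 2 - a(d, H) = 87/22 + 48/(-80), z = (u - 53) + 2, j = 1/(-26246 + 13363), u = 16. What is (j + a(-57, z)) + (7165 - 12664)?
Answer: -7794717547/1417130 ≈ -5500.4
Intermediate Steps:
j = -1/12883 (j = 1/(-12883) = -1/12883 ≈ -7.7622e-5)
z = -35 (z = (16 - 53) + 2 = -37 + 2 = -35)
a(d, H) = -149/110 (a(d, H) = 2 - (87/22 + 48/(-80)) = 2 - (87*(1/22) + 48*(-1/80)) = 2 - (87/22 - ⅗) = 2 - 1*369/110 = 2 - 369/110 = -149/110)
(j + a(-57, z)) + (7165 - 12664) = (-1/12883 - 149/110) + (7165 - 12664) = -1919677/1417130 - 5499 = -7794717547/1417130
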